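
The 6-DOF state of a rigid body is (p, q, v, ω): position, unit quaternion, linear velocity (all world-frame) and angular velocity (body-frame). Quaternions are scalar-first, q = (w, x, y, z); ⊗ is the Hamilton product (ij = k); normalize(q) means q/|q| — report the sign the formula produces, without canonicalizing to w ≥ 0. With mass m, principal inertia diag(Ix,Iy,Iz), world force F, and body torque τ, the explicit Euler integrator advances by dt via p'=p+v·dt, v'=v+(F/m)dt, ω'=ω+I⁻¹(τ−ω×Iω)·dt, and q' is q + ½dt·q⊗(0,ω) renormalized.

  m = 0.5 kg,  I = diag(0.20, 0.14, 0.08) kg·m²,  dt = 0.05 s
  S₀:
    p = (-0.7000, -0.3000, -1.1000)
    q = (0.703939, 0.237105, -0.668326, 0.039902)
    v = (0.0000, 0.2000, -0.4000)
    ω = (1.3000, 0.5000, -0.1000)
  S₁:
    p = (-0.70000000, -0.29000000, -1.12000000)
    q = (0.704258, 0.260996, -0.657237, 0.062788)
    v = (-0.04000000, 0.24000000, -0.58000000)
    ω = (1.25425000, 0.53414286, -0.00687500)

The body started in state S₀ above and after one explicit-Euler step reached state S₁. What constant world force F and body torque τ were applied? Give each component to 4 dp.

velocity change Δv = (-0.04000000, 0.04000000, -0.18000000)
applied force F = (-0.4000, 0.4000, -1.8000)
ω₁ − ω₀ = (-0.04575000, 0.03414286, 0.09312500)
τ = I·(Δω/dt) + ω₀×(Iω₀) = (-0.1800, 0.0800, 0.1100)

F = (-0.4000, 0.4000, -1.8000)
τ = (-0.1800, 0.0800, 0.1100)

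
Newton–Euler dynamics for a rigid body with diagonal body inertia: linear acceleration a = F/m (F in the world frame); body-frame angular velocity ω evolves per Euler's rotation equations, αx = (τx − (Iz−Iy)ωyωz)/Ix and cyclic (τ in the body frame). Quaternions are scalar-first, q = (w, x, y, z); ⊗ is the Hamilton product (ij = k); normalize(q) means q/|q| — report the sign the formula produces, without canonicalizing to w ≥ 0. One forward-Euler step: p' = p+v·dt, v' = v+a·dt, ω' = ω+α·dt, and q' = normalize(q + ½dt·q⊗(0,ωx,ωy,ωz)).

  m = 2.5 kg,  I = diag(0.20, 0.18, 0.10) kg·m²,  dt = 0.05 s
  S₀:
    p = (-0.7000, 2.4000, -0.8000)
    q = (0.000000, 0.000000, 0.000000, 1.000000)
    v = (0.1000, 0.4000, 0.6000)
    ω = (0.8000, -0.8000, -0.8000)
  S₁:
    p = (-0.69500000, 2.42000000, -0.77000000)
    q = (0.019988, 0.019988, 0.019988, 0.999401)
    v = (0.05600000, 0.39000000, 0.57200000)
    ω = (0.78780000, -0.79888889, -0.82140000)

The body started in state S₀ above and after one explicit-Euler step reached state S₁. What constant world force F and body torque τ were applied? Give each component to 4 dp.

velocity change Δv = (-0.04400000, -0.01000000, -0.02800000)
F = m·Δv/dt = (-2.2000, -0.5000, -1.4000)
Δω = ω₁−ω₀ = (-0.01220000, 0.00111111, -0.02140000)
τ = I·(Δω/dt) + ω₀×(Iω₀) = (-0.1000, -0.0600, -0.0300)

F = (-2.2000, -0.5000, -1.4000)
τ = (-0.1000, -0.0600, -0.0300)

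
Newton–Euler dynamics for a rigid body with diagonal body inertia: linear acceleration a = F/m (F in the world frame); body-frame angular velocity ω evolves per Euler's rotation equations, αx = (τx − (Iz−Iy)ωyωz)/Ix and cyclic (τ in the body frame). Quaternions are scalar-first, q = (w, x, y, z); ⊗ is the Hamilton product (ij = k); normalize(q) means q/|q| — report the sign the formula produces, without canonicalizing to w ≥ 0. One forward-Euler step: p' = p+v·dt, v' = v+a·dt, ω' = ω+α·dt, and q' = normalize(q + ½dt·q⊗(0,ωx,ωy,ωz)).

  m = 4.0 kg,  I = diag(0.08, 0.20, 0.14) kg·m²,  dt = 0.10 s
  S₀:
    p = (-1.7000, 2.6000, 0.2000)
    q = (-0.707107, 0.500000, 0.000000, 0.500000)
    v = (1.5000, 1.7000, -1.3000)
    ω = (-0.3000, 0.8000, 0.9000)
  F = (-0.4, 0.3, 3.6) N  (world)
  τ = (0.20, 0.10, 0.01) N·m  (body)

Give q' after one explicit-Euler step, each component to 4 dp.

q' = (-0.7207, 0.4897, -0.0582, 0.4872)

q⊗(0,ω) = (-0.3000000, -0.1878679, -1.1656856, -0.2363963)
q + ½dt·q⊗(0,ω), renormalized = (-0.7207, 0.4897, -0.0582, 0.4872)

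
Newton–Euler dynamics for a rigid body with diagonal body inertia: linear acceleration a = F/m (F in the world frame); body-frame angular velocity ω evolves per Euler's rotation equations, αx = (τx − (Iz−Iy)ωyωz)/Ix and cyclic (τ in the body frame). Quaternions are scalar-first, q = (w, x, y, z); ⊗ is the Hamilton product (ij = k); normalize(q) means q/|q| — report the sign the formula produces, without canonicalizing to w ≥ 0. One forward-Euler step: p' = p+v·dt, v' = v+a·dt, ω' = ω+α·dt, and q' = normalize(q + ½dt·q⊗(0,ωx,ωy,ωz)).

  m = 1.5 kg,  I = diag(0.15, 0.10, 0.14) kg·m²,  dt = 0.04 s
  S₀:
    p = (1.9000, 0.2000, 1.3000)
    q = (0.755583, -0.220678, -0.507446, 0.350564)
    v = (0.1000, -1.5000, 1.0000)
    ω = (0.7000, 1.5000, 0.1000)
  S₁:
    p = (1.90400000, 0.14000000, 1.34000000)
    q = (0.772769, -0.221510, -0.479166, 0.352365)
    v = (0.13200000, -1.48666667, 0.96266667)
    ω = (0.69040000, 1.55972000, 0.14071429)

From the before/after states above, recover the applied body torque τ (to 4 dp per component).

rate change Δω = (-0.00960000, 0.05972000, 0.04071429)
ω₀×(Iω₀) = (0.0060, 0.0007, -0.0525)
applied torque τ = (-0.0300, 0.1500, 0.0900)

τ = (-0.0300, 0.1500, 0.0900)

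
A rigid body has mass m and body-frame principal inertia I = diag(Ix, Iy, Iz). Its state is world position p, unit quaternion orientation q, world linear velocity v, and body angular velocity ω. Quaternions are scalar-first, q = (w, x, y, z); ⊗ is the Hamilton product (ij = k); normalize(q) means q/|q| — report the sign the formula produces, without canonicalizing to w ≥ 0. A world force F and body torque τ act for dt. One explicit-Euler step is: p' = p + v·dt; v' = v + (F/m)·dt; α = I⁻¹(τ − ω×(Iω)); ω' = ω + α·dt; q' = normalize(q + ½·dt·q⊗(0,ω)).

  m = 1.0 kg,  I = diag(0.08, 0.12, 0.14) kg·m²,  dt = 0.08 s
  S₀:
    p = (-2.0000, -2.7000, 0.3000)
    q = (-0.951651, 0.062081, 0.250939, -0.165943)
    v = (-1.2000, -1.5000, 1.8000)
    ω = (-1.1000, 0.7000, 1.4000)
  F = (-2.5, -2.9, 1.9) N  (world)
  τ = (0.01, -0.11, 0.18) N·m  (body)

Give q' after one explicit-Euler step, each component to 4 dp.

Hamilton product q⊗(0,ω) = (0.1249520, 1.5142908, -0.5705318, -1.0128218)
q' = normalize(q + ½dt·q⊗(0,ω)) = (-0.9439, 0.1223, 0.2275, -0.2059)

q' = (-0.9439, 0.1223, 0.2275, -0.2059)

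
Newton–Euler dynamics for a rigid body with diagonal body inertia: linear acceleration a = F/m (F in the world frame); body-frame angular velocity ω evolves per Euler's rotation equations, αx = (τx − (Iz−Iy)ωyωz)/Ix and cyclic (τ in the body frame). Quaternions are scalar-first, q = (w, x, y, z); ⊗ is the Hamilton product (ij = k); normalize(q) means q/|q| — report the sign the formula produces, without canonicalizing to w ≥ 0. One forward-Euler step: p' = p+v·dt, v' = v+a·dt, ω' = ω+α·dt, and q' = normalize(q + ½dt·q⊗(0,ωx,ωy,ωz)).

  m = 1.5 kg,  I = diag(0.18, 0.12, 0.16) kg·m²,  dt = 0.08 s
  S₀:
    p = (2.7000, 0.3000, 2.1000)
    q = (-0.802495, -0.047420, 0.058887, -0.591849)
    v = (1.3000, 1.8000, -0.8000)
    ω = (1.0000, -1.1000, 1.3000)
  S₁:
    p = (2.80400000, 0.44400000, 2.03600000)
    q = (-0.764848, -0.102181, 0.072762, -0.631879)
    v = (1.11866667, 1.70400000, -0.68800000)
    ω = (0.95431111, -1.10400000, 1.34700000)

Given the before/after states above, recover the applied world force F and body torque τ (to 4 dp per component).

velocity change Δv = (-0.18133333, -0.09600000, 0.11200000)
applied force F = (-3.4000, -1.8000, 2.1000)
rate change Δω = (-0.04568889, -0.00400000, 0.04700000)
applied torque τ = (-0.1600, 0.0200, 0.1600)

F = (-3.4000, -1.8000, 2.1000)
τ = (-0.1600, 0.0200, 0.1600)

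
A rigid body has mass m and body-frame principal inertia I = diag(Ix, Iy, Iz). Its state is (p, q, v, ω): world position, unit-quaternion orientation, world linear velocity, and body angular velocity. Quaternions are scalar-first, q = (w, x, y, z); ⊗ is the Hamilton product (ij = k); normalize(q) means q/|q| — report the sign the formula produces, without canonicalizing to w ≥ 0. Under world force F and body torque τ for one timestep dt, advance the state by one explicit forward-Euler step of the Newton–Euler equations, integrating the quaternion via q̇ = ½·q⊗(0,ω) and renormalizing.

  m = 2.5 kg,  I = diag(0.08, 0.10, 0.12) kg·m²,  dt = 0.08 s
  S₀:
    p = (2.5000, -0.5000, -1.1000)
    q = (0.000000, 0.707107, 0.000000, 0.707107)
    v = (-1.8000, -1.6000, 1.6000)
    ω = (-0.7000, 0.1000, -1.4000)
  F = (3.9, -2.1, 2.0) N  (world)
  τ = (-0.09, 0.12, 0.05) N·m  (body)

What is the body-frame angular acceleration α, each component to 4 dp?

precession coupling ω×(Iω) = (-0.0028, -0.0392, -0.0014)
(τ − ω×Iω)/I = (-1.0900, 1.5920, 0.4283)

α = (-1.0900, 1.5920, 0.4283)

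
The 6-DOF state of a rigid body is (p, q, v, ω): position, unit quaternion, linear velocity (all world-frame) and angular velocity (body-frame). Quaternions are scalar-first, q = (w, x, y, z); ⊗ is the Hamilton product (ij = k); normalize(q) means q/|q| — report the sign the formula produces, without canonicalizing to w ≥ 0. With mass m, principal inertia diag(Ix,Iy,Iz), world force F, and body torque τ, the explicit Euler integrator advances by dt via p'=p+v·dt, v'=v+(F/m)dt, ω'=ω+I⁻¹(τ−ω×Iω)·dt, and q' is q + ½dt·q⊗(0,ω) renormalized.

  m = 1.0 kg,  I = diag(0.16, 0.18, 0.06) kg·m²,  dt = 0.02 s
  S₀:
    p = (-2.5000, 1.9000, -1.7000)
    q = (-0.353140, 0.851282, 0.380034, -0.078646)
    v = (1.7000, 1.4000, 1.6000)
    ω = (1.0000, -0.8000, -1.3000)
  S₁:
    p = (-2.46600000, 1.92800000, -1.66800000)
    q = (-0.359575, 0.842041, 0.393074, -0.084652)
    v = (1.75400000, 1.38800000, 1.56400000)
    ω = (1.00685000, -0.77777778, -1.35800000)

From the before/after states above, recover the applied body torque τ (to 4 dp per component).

Δω = ω₁−ω₀ = (0.00685000, 0.02222222, -0.05800000)
applied torque τ = (-0.0700, 0.0700, -0.1900)

τ = (-0.0700, 0.0700, -0.1900)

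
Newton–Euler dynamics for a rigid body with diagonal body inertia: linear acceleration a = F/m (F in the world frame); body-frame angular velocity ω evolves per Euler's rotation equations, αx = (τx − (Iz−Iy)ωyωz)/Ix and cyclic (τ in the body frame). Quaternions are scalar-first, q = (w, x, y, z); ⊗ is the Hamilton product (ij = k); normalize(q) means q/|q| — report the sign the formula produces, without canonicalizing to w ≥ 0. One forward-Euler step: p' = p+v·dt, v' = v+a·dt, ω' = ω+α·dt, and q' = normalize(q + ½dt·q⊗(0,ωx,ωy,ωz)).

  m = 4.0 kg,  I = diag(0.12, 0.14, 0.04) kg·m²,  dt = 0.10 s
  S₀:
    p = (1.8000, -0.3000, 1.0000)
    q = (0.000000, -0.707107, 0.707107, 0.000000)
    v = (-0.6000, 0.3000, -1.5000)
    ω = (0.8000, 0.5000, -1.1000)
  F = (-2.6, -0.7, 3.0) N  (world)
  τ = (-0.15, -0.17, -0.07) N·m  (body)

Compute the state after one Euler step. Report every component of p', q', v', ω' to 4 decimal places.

linear accel F/m = (-0.6500, -0.1750, 0.7500)
p' = p + v·dt = (1.7400, -0.2700, 0.8500)
v' = v + a·dt = (-0.6650, 0.2825, -1.4250)
gyro term ω×Iω = (0.0550, -0.0704, 0.0080)
(τ − ω×Iω)/I = (-1.7083, -0.7114, -1.9500)
new body rate ω' = (0.6292, 0.4289, -1.2950)
Hamilton product q⊗(0,ω) = (0.2121321, -0.7778177, -0.7778177, -0.9192391)
q' = normalize(q + ½dt·q⊗(0,ω)) = (0.0106, -0.7440, 0.6665, -0.0458)

p' = (1.7400, -0.2700, 0.8500)
q' = (0.0106, -0.7440, 0.6665, -0.0458)
v' = (-0.6650, 0.2825, -1.4250)
ω' = (0.6292, 0.4289, -1.2950)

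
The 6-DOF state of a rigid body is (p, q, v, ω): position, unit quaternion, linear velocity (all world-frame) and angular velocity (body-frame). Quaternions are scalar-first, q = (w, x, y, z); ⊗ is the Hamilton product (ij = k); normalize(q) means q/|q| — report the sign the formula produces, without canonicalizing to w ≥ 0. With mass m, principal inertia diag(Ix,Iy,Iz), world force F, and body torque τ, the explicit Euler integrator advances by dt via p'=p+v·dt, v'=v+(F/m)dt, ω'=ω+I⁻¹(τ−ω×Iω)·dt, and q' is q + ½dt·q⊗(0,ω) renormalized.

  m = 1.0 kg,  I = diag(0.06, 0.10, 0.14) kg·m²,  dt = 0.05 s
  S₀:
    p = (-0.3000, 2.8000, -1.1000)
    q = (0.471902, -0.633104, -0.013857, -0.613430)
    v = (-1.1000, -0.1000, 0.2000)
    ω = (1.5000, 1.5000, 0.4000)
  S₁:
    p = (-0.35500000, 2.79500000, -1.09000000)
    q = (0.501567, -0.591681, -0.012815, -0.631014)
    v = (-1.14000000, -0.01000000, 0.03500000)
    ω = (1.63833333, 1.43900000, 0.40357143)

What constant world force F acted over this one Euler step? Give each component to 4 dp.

v₁ − v₀ = (-0.04000000, 0.09000000, -0.16500000)
F = m·Δv/dt = (-0.8000, 1.8000, -3.3000)

F = (-0.8000, 1.8000, -3.3000)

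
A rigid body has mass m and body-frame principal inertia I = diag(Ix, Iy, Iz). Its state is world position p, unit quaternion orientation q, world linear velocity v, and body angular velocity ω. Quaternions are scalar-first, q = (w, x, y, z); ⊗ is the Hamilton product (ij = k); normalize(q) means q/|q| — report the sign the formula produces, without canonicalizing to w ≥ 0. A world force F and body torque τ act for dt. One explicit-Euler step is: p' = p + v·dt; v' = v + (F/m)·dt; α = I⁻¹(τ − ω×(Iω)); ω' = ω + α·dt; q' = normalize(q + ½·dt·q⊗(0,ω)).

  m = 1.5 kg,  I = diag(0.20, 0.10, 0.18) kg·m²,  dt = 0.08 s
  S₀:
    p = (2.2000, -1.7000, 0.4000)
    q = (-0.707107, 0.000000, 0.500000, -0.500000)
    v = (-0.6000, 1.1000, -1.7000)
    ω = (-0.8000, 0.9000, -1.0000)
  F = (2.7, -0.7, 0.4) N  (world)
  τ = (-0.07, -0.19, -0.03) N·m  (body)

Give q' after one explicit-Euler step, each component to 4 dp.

2q̇ = q⊗(0,ω) = (-0.9500000, 0.5156856, -0.2363963, 1.1071070)
q' = normalize(q + ½dt·q⊗(0,ω)) = (-0.7437, 0.0206, 0.4896, -0.4548)

q' = (-0.7437, 0.0206, 0.4896, -0.4548)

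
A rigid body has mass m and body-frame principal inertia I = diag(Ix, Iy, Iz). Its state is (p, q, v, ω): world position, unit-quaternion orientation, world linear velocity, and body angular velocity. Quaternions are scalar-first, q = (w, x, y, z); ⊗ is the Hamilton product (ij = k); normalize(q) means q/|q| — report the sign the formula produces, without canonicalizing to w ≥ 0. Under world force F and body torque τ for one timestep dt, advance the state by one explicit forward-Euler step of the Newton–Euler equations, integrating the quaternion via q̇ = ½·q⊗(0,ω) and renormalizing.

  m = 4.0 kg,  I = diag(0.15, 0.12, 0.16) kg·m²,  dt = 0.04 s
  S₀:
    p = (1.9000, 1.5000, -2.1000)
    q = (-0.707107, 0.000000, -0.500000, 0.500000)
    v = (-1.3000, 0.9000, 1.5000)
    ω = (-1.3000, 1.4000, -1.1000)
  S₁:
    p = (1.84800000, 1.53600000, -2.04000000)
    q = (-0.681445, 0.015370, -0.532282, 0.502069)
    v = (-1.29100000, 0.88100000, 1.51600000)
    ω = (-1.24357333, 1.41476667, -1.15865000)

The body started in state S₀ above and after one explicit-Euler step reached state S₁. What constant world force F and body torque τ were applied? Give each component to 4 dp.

F = (0.9000, -1.9000, 1.6000)
τ = (0.1500, 0.0300, -0.1800)

Δω = ω₁−ω₀ = (0.05642667, 0.01476667, -0.05865000)
precession coupling = (-0.0616, -0.0143, 0.0546)
τ = I·(Δω/dt) + ω₀×(Iω₀) = (0.1500, 0.0300, -0.1800)
Δv = v₁−v₀ = (0.00900000, -0.01900000, 0.01600000)
F = m·Δv/dt = (0.9000, -1.9000, 1.6000)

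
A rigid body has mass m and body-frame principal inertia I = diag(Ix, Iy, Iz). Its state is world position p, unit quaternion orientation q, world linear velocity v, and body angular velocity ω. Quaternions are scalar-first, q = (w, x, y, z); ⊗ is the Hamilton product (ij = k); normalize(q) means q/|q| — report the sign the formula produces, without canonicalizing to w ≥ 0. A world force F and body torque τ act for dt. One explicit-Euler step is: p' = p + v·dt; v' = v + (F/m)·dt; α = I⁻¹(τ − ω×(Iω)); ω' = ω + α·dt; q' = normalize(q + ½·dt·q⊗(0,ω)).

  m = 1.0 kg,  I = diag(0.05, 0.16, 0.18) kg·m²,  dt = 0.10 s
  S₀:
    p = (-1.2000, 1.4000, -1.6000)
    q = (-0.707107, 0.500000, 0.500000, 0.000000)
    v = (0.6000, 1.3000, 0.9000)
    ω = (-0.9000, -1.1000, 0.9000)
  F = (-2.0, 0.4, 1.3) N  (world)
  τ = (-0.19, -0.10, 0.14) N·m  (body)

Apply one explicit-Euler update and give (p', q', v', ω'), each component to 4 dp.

precession coupling ω×(Iω) = (-0.0198, 0.1053, 0.1089)
(τ − ω×Iω)/I = (-3.4040, -1.2831, 0.1728)
ω' = ω + α·dt = (-1.2404, -1.2283, 0.9173)
q⊗(0,ω) = (1.0000000, 1.0863963, 0.3278177, -0.7363963)
q' = normalize(q + ½dt·q⊗(0,ω)) = (-0.6548, 0.5524, 0.5146, -0.0367)
new position p' = (-1.1400, 1.5300, -1.5100)
v + (F/m)dt = (0.4000, 1.3400, 1.0300)

p' = (-1.1400, 1.5300, -1.5100)
q' = (-0.6548, 0.5524, 0.5146, -0.0367)
v' = (0.4000, 1.3400, 1.0300)
ω' = (-1.2404, -1.2283, 0.9173)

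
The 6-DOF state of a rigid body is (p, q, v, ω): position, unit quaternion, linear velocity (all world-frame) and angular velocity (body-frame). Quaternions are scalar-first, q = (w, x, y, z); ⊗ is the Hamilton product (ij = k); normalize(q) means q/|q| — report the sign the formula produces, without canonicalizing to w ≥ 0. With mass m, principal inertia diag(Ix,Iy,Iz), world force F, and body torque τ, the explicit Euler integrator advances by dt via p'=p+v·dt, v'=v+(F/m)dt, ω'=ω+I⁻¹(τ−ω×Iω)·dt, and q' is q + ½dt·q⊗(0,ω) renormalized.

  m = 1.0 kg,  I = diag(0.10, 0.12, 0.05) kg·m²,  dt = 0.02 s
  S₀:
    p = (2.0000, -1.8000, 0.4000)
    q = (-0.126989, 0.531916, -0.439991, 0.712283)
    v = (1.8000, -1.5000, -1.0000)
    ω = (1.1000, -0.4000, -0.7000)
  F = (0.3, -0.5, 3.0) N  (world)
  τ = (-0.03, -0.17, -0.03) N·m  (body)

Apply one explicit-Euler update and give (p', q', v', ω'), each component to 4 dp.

p' = (2.0360, -1.8300, 0.3800)
q' = (-0.1296, 0.5364, -0.4279, 0.7158)
v' = (1.8060, -1.5100, -0.9400)
ω' = (1.0979, -0.4219, -0.7085)

new position p' = (2.0360, -1.8300, 0.3800)
v' = v + a·dt = (1.8060, -1.5100, -0.9400)
angular accel α = (-0.1040, -1.0958, -0.4240)
ω + α·dt = (1.0979, -0.4219, -0.7085)
q⊗(0,ω) = (-0.2625059, 0.4532190, 1.2066481, 0.3601160)
q' = normalize(q + ½dt·q⊗(0,ω)) = (-0.1296, 0.5364, -0.4279, 0.7158)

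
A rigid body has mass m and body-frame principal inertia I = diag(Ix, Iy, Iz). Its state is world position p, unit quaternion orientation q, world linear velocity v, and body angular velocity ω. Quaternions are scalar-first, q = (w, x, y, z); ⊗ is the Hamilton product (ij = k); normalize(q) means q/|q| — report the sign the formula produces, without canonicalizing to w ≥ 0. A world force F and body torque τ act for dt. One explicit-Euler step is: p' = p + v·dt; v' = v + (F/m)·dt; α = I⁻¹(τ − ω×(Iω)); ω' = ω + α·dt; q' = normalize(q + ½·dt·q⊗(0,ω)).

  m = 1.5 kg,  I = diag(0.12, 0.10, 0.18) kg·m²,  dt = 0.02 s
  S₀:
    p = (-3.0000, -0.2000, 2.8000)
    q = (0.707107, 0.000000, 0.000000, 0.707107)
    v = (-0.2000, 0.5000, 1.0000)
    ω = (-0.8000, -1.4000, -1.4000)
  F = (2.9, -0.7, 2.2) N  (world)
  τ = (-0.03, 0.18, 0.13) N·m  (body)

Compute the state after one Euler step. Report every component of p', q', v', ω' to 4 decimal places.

linear accel F/m = (1.9333, -0.4667, 1.4667)
p + v·dt = (-3.0040, -0.1900, 2.8200)
v' = v + a·dt = (-0.1613, 0.4907, 1.0293)
precession coupling ω×(Iω) = (0.1568, -0.0672, -0.0224)
(τ − ω×Iω)/I = (-1.5567, 2.4720, 0.8467)
ω' = ω + α·dt = (-0.8311, -1.3506, -1.3831)
2q̇ = q⊗(0,ω) = (0.9899498, 0.4242642, -1.5556354, -0.9899498)
q + ½dt·q⊗(0,ω), renormalized = (0.7168, 0.0042, -0.0156, 0.6970)

p' = (-3.0040, -0.1900, 2.8200)
q' = (0.7168, 0.0042, -0.0156, 0.6970)
v' = (-0.1613, 0.4907, 1.0293)
ω' = (-0.8311, -1.3506, -1.3831)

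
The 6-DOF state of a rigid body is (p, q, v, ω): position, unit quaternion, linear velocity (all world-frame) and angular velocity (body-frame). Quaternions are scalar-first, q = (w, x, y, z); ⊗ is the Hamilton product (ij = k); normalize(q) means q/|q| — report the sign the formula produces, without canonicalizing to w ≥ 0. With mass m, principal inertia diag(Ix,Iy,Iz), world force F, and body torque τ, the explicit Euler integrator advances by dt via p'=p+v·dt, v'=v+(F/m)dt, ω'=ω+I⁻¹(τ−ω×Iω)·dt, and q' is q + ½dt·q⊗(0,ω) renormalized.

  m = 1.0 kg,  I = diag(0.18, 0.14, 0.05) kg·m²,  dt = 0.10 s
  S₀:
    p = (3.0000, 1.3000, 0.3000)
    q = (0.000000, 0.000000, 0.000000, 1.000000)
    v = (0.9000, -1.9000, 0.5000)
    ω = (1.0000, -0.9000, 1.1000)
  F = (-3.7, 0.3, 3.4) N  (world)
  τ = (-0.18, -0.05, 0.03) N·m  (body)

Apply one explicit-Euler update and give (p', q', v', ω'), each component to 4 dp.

linear accel F/m = (-3.7000, 0.3000, 3.4000)
new position p' = (3.0900, 1.1100, 0.3500)
v + (F/m)dt = (0.5300, -1.8700, 0.8400)
angular accel α = (-1.4950, -1.3786, -0.1200)
ω' = ω + α·dt = (0.8505, -1.0379, 1.0880)
Hamilton product q⊗(0,ω) = (-1.1000000, 0.9000000, 1.0000000, 0.0000000)
q' = normalize(q + ½dt·q⊗(0,ω)) = (-0.0548, 0.0448, 0.0498, 0.9962)

p' = (3.0900, 1.1100, 0.3500)
q' = (-0.0548, 0.0448, 0.0498, 0.9962)
v' = (0.5300, -1.8700, 0.8400)
ω' = (0.8505, -1.0379, 1.0880)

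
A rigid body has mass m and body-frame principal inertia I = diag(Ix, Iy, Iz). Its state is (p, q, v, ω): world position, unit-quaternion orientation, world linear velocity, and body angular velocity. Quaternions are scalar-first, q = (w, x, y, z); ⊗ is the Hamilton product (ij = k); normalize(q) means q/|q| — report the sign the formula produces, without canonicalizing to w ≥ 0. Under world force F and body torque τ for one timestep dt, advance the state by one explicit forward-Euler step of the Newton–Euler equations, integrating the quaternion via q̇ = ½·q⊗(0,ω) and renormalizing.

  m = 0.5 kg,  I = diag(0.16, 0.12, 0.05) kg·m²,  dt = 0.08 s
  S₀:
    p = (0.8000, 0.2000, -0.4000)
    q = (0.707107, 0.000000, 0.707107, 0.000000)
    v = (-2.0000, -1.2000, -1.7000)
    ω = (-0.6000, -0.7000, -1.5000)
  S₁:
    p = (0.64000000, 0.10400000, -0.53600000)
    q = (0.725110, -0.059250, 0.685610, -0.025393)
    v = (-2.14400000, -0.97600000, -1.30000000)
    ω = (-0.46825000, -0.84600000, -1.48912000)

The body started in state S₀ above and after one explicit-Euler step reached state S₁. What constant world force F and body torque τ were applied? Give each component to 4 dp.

F = (-0.9000, 1.4000, 2.5000)
τ = (0.1900, -0.1200, -0.0100)

rate change Δω = (0.13175000, -0.14600000, 0.01088000)
I·α + gyro = (0.1900, -0.1200, -0.0100)
Δv = v₁−v₀ = (-0.14400000, 0.22400000, 0.40000000)
m·(v₁−v₀)/dt = (-0.9000, 1.4000, 2.5000)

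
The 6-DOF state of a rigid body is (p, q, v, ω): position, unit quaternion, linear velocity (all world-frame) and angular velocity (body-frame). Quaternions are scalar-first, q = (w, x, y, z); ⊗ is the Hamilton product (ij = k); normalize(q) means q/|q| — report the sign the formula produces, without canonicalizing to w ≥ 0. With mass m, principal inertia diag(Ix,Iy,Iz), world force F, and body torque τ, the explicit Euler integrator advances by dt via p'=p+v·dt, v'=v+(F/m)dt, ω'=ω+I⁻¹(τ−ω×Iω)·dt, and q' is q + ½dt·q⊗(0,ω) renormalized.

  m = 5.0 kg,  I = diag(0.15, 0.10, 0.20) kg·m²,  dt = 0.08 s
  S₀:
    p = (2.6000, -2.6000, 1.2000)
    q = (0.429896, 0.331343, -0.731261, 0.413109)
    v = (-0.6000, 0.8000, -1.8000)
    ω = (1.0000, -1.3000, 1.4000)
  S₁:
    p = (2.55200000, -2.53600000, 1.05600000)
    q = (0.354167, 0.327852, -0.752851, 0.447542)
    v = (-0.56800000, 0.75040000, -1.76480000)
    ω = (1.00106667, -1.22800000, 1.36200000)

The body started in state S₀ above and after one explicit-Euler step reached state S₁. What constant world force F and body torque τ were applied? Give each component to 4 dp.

F = (2.0000, -3.1000, 2.2000)
τ = (-0.1800, 0.0200, -0.0300)

rate change Δω = (0.00106667, 0.07200000, -0.03800000)
ω₀×(Iω₀) = (-0.1820, -0.0700, 0.0650)
applied torque τ = (-0.1800, 0.0200, -0.0300)
v₁ − v₀ = (0.03200000, -0.04960000, 0.03520000)
m·(v₁−v₀)/dt = (2.0000, -3.1000, 2.2000)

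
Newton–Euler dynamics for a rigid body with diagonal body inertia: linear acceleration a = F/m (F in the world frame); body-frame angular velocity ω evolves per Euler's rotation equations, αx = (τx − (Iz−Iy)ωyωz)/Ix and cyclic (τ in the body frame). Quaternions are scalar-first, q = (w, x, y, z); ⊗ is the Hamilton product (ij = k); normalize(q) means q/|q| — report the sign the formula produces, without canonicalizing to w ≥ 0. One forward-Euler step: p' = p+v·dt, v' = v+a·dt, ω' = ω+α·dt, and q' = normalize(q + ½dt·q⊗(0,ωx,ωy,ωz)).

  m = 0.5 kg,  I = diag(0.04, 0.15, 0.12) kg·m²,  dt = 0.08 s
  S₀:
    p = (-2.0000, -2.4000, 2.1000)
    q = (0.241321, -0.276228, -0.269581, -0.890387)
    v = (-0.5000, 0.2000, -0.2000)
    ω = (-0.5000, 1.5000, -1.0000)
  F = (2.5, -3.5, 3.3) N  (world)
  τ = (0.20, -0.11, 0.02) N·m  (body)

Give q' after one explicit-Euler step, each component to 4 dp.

q' = (0.2158, -0.2162, -0.2477, -0.9194)

q⊗(0,ω) = (-0.6241295, 1.4845010, 0.5309470, -0.7904535)
q + ½dt·q⊗(0,ω), renormalized = (0.2158, -0.2162, -0.2477, -0.9194)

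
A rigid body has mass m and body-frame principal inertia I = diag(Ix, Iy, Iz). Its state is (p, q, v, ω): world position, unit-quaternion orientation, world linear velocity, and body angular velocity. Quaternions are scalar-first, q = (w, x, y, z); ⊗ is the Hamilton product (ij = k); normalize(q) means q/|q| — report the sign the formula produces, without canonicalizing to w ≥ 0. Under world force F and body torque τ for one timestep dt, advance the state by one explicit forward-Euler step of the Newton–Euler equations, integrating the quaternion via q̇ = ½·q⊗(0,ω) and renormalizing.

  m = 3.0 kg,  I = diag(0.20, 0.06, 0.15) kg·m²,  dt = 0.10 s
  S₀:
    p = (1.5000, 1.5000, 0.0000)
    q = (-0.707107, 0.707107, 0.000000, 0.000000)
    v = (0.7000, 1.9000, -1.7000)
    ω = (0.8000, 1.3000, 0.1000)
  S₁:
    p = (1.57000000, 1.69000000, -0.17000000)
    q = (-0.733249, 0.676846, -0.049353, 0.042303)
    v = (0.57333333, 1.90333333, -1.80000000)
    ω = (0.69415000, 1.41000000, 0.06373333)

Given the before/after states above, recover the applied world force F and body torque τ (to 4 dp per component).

rate change Δω = (-0.10585000, 0.11000000, -0.03626667)
precession coupling = (0.0117, 0.0040, -0.1456)
τ = I·(Δω/dt) + ω₀×(Iω₀) = (-0.2000, 0.0700, -0.2000)
Δv = v₁−v₀ = (-0.12666667, 0.00333333, -0.10000000)
m·(v₁−v₀)/dt = (-3.8000, 0.1000, -3.0000)

F = (-3.8000, 0.1000, -3.0000)
τ = (-0.2000, 0.0700, -0.2000)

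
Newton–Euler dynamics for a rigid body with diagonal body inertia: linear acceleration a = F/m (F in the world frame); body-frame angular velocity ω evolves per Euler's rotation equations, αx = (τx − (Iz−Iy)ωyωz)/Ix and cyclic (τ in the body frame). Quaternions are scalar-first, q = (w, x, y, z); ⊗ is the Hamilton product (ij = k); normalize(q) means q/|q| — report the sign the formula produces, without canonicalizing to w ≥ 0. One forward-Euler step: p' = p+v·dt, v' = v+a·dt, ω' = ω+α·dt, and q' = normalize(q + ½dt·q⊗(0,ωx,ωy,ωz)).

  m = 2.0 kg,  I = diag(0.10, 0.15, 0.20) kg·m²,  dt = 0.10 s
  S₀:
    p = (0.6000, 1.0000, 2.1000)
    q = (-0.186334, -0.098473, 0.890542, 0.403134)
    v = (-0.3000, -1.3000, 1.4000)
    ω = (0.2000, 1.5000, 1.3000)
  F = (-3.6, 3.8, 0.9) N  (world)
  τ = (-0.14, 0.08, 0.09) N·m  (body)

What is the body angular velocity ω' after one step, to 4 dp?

precession coupling ω×(Iω) = (0.0975, -0.0260, 0.0150)
angular accel α = (-2.3750, 0.7067, 0.3750)
new body rate ω' = (-0.0375, 1.5707, 1.3375)

ω' = (-0.0375, 1.5707, 1.3375)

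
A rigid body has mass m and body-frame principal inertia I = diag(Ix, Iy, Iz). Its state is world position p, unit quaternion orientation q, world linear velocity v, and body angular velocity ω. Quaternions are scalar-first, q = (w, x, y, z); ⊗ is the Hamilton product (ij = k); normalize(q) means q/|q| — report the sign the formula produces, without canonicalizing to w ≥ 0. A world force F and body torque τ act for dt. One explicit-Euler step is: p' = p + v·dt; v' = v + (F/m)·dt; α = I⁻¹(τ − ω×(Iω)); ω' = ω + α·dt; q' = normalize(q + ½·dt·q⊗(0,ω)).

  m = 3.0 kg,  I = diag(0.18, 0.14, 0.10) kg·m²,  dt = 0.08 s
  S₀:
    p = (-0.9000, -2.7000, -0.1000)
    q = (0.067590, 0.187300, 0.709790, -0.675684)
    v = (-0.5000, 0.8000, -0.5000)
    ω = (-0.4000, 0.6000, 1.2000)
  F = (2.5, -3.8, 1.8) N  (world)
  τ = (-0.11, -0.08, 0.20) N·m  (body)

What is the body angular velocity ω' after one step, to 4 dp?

α = I⁻¹(τ − ω×Iω) = (-0.4511, -0.2971, 1.9040)
ω + α·dt = (-0.4361, 0.5762, 1.3523)

ω' = (-0.4361, 0.5762, 1.3523)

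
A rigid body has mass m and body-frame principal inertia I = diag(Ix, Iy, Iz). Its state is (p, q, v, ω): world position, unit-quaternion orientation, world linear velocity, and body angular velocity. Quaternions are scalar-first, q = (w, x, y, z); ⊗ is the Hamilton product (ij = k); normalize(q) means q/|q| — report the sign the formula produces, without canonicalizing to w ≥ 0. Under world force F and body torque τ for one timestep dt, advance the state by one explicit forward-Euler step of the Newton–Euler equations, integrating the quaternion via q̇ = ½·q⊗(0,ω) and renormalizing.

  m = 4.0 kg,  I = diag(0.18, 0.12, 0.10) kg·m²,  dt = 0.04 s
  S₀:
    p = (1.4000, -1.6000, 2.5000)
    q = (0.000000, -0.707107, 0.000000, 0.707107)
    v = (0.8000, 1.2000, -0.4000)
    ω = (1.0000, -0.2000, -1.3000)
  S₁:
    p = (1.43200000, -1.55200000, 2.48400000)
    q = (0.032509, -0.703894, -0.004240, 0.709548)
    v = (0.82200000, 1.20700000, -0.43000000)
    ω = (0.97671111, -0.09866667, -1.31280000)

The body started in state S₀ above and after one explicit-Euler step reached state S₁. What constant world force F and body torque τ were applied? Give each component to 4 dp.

F = (2.2000, 0.7000, -3.0000)
τ = (-0.1100, 0.2000, -0.0200)

velocity change Δv = (0.02200000, 0.00700000, -0.03000000)
F = m·Δv/dt = (2.2000, 0.7000, -3.0000)
rate change Δω = (-0.02328889, 0.10133333, -0.01280000)
τ = I·(Δω/dt) + ω₀×(Iω₀) = (-0.1100, 0.2000, -0.0200)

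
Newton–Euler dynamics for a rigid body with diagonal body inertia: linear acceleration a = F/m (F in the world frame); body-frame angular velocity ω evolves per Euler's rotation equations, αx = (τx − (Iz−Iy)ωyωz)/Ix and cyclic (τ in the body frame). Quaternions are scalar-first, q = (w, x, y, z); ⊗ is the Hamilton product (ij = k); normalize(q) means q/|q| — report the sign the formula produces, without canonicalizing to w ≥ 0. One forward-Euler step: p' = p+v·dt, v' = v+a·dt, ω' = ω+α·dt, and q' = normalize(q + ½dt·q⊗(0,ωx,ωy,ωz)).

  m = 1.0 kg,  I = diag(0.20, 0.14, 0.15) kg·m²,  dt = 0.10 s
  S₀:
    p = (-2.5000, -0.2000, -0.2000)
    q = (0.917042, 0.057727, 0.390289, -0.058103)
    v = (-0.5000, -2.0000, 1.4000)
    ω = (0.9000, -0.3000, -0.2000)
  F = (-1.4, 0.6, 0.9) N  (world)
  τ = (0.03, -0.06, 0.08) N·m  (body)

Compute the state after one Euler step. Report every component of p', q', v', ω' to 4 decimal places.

ω×(Iω) gyroscopic = (0.0006, -0.0090, 0.0162)
angular accel α = (0.1470, -0.3643, 0.4253)
new body rate ω' = (0.9147, -0.3364, -0.1575)
q⊗(0,ω) = (0.0535118, 0.7298491, -0.3158599, -0.5519866)
q' = normalize(q + ½dt·q⊗(0,ω)) = (0.9186, 0.0941, 0.3741, -0.0856)
p + v·dt = (-2.5500, -0.4000, -0.0600)
v' = v + a·dt = (-0.6400, -1.9400, 1.4900)

p' = (-2.5500, -0.4000, -0.0600)
q' = (0.9186, 0.0941, 0.3741, -0.0856)
v' = (-0.6400, -1.9400, 1.4900)
ω' = (0.9147, -0.3364, -0.1575)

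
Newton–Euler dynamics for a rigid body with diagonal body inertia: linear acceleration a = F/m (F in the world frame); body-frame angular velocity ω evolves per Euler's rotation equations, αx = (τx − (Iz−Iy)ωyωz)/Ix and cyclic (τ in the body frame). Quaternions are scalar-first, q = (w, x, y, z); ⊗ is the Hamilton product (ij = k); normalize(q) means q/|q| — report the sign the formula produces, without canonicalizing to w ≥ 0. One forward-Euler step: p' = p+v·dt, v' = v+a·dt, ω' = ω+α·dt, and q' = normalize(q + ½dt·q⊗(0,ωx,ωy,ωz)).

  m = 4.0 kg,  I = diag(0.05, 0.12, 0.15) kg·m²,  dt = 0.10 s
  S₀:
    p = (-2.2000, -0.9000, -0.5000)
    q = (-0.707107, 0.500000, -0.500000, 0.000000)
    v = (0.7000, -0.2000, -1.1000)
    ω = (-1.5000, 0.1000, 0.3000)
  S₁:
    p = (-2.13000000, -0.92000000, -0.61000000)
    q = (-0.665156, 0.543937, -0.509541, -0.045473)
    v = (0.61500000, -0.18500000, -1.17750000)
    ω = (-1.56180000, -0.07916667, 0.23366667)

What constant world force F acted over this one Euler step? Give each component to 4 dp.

F = (-3.4000, 0.6000, -3.1000)

v₁ − v₀ = (-0.08500000, 0.01500000, -0.07750000)
m·(v₁−v₀)/dt = (-3.4000, 0.6000, -3.1000)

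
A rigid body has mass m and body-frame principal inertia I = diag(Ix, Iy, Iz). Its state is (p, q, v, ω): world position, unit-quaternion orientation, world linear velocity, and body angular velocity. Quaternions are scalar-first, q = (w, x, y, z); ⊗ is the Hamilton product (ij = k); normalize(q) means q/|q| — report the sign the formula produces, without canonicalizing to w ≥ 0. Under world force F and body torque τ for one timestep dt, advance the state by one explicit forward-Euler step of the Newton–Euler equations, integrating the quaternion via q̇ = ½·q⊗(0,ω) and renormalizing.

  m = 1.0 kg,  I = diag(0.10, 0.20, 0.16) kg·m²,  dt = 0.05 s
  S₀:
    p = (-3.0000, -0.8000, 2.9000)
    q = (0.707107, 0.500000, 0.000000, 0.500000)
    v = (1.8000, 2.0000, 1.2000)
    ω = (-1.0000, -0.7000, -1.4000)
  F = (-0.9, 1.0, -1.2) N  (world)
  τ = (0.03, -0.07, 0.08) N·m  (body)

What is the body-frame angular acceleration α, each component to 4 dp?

α = (0.6920, 0.0700, 0.0625)

precession coupling ω×(Iω) = (-0.0392, -0.0840, 0.0700)
angular accel α = (0.6920, 0.0700, 0.0625)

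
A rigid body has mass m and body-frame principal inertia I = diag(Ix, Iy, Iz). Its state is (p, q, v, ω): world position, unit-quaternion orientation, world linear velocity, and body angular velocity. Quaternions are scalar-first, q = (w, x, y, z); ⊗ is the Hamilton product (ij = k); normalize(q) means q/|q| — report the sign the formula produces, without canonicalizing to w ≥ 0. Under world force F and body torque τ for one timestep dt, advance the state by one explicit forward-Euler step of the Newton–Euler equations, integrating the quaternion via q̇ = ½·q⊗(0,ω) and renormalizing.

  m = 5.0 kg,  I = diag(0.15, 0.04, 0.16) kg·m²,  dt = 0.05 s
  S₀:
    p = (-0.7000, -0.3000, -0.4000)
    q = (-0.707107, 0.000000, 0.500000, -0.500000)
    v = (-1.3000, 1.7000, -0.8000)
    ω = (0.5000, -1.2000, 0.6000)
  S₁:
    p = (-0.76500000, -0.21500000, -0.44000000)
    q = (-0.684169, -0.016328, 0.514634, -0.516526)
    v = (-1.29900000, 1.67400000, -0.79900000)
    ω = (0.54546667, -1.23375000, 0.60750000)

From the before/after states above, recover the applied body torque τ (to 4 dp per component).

Δω = ω₁−ω₀ = (0.04546667, -0.03375000, 0.00750000)
gyro term ω₀×Iω₀ = (-0.0864, -0.0030, 0.0660)
I·α + gyro = (0.0500, -0.0300, 0.0900)

τ = (0.0500, -0.0300, 0.0900)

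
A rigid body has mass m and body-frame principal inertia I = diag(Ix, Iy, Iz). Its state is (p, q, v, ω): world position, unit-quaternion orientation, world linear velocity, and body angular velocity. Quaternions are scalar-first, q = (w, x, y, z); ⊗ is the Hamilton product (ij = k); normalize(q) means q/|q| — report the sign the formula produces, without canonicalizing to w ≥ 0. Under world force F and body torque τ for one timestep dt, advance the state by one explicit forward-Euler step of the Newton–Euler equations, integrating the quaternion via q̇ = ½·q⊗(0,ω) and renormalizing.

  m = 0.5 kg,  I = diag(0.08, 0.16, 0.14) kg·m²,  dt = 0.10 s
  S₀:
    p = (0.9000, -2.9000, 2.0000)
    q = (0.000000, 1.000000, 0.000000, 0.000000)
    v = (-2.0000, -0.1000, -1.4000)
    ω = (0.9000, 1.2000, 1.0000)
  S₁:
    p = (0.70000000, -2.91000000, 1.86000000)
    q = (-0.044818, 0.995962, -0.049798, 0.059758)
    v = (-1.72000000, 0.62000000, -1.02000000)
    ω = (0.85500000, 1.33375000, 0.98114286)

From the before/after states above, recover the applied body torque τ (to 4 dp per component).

Δω = ω₁−ω₀ = (-0.04500000, 0.13375000, -0.01885714)
ω₀×(Iω₀) = (-0.0240, -0.0540, 0.0864)
τ = I·(Δω/dt) + ω₀×(Iω₀) = (-0.0600, 0.1600, 0.0600)

τ = (-0.0600, 0.1600, 0.0600)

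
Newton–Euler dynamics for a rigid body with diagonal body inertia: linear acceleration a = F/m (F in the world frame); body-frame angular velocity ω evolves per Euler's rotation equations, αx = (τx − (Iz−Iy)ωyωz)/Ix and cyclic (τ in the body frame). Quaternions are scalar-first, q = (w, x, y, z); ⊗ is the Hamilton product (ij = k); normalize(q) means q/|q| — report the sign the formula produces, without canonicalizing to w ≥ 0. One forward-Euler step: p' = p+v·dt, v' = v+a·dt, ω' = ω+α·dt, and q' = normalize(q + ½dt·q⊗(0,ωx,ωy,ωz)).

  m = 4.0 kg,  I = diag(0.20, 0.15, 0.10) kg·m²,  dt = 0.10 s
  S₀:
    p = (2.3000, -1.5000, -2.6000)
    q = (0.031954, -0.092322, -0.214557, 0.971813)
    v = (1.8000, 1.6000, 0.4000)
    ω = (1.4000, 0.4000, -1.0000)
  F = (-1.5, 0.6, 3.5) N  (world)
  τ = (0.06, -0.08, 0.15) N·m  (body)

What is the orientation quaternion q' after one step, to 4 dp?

2q̇ = q⊗(0,ω) = (1.1868866, -0.1294326, 1.2809978, 0.2314970)
q + ½dt·q⊗(0,ω), renormalized = (0.0909, -0.0984, -0.1499, 0.9796)

q' = (0.0909, -0.0984, -0.1499, 0.9796)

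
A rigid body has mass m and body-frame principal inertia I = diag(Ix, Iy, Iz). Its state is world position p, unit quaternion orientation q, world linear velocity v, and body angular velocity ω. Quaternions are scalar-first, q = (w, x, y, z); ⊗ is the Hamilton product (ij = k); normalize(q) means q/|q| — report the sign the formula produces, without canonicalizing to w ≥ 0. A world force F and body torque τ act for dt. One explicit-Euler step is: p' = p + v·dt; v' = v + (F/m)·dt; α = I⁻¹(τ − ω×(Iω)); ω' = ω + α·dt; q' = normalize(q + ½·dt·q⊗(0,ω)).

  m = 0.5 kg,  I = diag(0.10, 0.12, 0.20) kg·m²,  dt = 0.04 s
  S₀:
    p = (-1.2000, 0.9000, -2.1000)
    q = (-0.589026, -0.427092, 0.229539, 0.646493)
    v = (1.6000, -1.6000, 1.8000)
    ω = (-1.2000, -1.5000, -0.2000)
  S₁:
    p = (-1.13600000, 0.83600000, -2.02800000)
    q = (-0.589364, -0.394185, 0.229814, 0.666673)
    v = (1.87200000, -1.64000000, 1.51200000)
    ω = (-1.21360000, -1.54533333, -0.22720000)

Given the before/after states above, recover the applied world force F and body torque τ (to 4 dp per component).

F = (3.4000, -0.5000, -3.6000)
τ = (-0.0100, -0.1600, -0.1000)

Δv = v₁−v₀ = (0.27200000, -0.04000000, -0.28800000)
m·(v₁−v₀)/dt = (3.4000, -0.5000, -3.6000)
rate change Δω = (-0.01360000, -0.04533333, -0.02720000)
precession coupling = (0.0240, -0.0240, 0.0360)
applied torque τ = (-0.0100, -0.1600, -0.1000)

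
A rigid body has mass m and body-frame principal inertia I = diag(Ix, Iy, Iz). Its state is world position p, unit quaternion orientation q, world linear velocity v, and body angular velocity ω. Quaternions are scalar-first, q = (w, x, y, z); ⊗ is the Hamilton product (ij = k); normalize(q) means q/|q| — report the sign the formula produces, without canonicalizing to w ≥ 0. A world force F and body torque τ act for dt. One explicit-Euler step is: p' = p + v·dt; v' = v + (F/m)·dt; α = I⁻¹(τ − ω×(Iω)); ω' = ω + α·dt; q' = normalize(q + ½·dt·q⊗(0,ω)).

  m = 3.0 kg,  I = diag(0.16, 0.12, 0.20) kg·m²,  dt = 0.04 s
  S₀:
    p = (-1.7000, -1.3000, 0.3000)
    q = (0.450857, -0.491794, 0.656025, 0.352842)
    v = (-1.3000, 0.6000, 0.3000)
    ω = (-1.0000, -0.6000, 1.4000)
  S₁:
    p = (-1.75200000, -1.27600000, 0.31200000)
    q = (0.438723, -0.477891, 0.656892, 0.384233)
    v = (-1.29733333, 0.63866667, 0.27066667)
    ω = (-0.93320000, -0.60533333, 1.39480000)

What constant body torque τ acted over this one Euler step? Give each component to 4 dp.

rate change Δω = (0.06680000, -0.00533333, -0.00520000)
ω₀×(Iω₀) = (-0.0672, 0.0560, -0.0240)
τ = I·(Δω/dt) + ω₀×(Iω₀) = (0.2000, 0.0400, -0.0500)

τ = (0.2000, 0.0400, -0.0500)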